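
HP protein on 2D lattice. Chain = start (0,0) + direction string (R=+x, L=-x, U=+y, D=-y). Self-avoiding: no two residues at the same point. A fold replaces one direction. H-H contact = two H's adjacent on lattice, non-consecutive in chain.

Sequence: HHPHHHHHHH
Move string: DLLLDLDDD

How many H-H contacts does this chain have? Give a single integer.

Positions: [(0, 0), (0, -1), (-1, -1), (-2, -1), (-3, -1), (-3, -2), (-4, -2), (-4, -3), (-4, -4), (-4, -5)]
No H-H contacts found.

Answer: 0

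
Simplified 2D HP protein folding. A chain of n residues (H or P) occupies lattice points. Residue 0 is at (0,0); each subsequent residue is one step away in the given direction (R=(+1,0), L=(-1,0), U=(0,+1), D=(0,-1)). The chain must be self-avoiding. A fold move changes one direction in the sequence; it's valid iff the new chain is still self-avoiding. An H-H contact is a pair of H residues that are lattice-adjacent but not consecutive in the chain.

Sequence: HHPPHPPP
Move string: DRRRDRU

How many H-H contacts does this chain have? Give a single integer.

Positions: [(0, 0), (0, -1), (1, -1), (2, -1), (3, -1), (3, -2), (4, -2), (4, -1)]
No H-H contacts found.

Answer: 0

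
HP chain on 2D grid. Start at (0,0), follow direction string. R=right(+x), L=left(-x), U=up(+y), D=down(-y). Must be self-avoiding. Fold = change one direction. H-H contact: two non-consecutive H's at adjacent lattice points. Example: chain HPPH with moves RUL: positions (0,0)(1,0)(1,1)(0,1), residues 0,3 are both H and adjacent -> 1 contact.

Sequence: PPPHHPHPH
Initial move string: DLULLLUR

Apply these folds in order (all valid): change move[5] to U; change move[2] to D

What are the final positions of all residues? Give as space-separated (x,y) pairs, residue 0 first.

Answer: (0,0) (0,-1) (-1,-1) (-1,-2) (-2,-2) (-3,-2) (-3,-1) (-3,0) (-2,0)

Derivation:
Initial moves: DLULLLUR
Fold: move[5]->U => DLULLUUR (positions: [(0, 0), (0, -1), (-1, -1), (-1, 0), (-2, 0), (-3, 0), (-3, 1), (-3, 2), (-2, 2)])
Fold: move[2]->D => DLDLLUUR (positions: [(0, 0), (0, -1), (-1, -1), (-1, -2), (-2, -2), (-3, -2), (-3, -1), (-3, 0), (-2, 0)])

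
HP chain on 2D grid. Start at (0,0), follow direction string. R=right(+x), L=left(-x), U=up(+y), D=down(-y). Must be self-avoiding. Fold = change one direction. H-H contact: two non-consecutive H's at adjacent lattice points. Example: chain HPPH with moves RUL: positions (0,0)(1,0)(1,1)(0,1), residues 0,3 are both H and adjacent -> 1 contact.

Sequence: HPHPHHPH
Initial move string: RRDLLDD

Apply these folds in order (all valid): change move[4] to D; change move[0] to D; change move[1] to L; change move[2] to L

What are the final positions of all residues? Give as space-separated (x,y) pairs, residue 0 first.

Answer: (0,0) (0,-1) (-1,-1) (-2,-1) (-3,-1) (-3,-2) (-3,-3) (-3,-4)

Derivation:
Initial moves: RRDLLDD
Fold: move[4]->D => RRDLDDD (positions: [(0, 0), (1, 0), (2, 0), (2, -1), (1, -1), (1, -2), (1, -3), (1, -4)])
Fold: move[0]->D => DRDLDDD (positions: [(0, 0), (0, -1), (1, -1), (1, -2), (0, -2), (0, -3), (0, -4), (0, -5)])
Fold: move[1]->L => DLDLDDD (positions: [(0, 0), (0, -1), (-1, -1), (-1, -2), (-2, -2), (-2, -3), (-2, -4), (-2, -5)])
Fold: move[2]->L => DLLLDDD (positions: [(0, 0), (0, -1), (-1, -1), (-2, -1), (-3, -1), (-3, -2), (-3, -3), (-3, -4)])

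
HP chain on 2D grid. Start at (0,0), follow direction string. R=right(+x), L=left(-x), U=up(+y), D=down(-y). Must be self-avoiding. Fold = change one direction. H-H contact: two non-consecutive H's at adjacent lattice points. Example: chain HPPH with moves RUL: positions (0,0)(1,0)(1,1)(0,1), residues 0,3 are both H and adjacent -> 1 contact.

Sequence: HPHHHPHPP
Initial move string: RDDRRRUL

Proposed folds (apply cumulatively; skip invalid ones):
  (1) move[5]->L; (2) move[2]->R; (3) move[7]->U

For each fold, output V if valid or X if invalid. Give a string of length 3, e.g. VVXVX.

Initial: RDDRRRUL -> [(0, 0), (1, 0), (1, -1), (1, -2), (2, -2), (3, -2), (4, -2), (4, -1), (3, -1)]
Fold 1: move[5]->L => RDDRRLUL INVALID (collision), skipped
Fold 2: move[2]->R => RDRRRRUL VALID
Fold 3: move[7]->U => RDRRRRUU VALID

Answer: XVV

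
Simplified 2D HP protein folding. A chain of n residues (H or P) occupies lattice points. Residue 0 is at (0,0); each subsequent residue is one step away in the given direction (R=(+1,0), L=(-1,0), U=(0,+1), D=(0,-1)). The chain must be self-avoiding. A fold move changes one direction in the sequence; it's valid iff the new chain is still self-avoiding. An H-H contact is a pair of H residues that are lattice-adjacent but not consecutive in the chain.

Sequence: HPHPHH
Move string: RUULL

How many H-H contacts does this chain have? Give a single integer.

Positions: [(0, 0), (1, 0), (1, 1), (1, 2), (0, 2), (-1, 2)]
No H-H contacts found.

Answer: 0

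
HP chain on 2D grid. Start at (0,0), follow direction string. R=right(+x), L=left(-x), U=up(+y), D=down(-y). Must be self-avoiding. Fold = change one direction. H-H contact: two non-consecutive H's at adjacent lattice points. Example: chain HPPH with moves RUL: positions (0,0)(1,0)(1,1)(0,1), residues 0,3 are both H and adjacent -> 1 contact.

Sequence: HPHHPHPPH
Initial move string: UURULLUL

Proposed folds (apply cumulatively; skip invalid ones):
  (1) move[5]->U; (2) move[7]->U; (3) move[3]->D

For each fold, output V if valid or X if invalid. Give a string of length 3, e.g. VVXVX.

Initial: UURULLUL -> [(0, 0), (0, 1), (0, 2), (1, 2), (1, 3), (0, 3), (-1, 3), (-1, 4), (-2, 4)]
Fold 1: move[5]->U => UURULUUL VALID
Fold 2: move[7]->U => UURULUUU VALID
Fold 3: move[3]->D => UURDLUUU INVALID (collision), skipped

Answer: VVX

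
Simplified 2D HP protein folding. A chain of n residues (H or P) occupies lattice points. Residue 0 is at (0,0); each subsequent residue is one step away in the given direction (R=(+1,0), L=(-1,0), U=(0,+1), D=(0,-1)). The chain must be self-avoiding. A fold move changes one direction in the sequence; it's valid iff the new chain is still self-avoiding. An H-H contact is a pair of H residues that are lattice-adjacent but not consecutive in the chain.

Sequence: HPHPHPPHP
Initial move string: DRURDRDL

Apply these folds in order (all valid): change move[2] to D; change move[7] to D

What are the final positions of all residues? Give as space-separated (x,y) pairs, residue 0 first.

Initial moves: DRURDRDL
Fold: move[2]->D => DRDRDRDL (positions: [(0, 0), (0, -1), (1, -1), (1, -2), (2, -2), (2, -3), (3, -3), (3, -4), (2, -4)])
Fold: move[7]->D => DRDRDRDD (positions: [(0, 0), (0, -1), (1, -1), (1, -2), (2, -2), (2, -3), (3, -3), (3, -4), (3, -5)])

Answer: (0,0) (0,-1) (1,-1) (1,-2) (2,-2) (2,-3) (3,-3) (3,-4) (3,-5)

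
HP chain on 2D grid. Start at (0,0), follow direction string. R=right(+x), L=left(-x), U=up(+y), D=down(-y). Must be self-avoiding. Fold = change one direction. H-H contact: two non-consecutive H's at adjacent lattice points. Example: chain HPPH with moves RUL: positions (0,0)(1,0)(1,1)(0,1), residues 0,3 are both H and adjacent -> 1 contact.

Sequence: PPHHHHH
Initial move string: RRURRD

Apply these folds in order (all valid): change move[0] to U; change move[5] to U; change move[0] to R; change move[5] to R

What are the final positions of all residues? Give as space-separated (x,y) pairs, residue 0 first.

Answer: (0,0) (1,0) (2,0) (2,1) (3,1) (4,1) (5,1)

Derivation:
Initial moves: RRURRD
Fold: move[0]->U => URURRD (positions: [(0, 0), (0, 1), (1, 1), (1, 2), (2, 2), (3, 2), (3, 1)])
Fold: move[5]->U => URURRU (positions: [(0, 0), (0, 1), (1, 1), (1, 2), (2, 2), (3, 2), (3, 3)])
Fold: move[0]->R => RRURRU (positions: [(0, 0), (1, 0), (2, 0), (2, 1), (3, 1), (4, 1), (4, 2)])
Fold: move[5]->R => RRURRR (positions: [(0, 0), (1, 0), (2, 0), (2, 1), (3, 1), (4, 1), (5, 1)])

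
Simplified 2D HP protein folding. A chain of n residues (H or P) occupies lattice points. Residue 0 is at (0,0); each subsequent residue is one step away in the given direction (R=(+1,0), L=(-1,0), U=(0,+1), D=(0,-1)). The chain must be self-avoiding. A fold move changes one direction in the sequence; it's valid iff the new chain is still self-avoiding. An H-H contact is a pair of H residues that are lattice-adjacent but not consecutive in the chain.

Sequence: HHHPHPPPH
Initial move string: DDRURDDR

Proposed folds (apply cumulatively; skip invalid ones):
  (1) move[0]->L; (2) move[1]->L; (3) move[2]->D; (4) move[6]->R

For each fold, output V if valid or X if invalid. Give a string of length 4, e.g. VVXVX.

Initial: DDRURDDR -> [(0, 0), (0, -1), (0, -2), (1, -2), (1, -1), (2, -1), (2, -2), (2, -3), (3, -3)]
Fold 1: move[0]->L => LDRURDDR INVALID (collision), skipped
Fold 2: move[1]->L => DLRURDDR INVALID (collision), skipped
Fold 3: move[2]->D => DDDURDDR INVALID (collision), skipped
Fold 4: move[6]->R => DDRURDRR VALID

Answer: XXXV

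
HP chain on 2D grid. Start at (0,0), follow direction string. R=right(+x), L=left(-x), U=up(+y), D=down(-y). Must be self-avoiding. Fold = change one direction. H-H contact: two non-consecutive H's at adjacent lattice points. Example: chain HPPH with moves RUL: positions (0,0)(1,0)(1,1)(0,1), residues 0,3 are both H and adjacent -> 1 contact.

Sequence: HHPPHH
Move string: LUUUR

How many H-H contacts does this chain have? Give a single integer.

Answer: 0

Derivation:
Positions: [(0, 0), (-1, 0), (-1, 1), (-1, 2), (-1, 3), (0, 3)]
No H-H contacts found.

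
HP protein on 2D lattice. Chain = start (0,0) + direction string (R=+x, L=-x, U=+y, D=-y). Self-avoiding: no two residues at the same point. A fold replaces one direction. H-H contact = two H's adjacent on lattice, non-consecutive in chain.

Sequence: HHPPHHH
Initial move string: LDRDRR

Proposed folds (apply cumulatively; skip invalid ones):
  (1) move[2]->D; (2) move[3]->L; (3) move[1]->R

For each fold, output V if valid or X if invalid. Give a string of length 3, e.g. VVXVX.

Answer: VXX

Derivation:
Initial: LDRDRR -> [(0, 0), (-1, 0), (-1, -1), (0, -1), (0, -2), (1, -2), (2, -2)]
Fold 1: move[2]->D => LDDDRR VALID
Fold 2: move[3]->L => LDDLRR INVALID (collision), skipped
Fold 3: move[1]->R => LRDDRR INVALID (collision), skipped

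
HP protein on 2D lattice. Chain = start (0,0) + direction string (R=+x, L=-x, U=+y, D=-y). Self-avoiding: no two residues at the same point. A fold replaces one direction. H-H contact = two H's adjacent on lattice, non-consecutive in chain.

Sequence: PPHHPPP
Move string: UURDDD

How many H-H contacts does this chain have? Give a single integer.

Positions: [(0, 0), (0, 1), (0, 2), (1, 2), (1, 1), (1, 0), (1, -1)]
No H-H contacts found.

Answer: 0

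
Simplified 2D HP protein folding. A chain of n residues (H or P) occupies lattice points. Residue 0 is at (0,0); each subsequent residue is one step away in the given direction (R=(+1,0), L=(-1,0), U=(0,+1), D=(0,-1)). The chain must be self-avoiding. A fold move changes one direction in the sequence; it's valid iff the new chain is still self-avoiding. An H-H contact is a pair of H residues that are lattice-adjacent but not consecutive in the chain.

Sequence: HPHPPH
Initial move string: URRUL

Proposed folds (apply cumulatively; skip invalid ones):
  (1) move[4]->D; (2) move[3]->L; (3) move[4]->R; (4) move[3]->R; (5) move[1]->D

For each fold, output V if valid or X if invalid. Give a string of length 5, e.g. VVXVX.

Answer: XXVVX

Derivation:
Initial: URRUL -> [(0, 0), (0, 1), (1, 1), (2, 1), (2, 2), (1, 2)]
Fold 1: move[4]->D => URRUD INVALID (collision), skipped
Fold 2: move[3]->L => URRLL INVALID (collision), skipped
Fold 3: move[4]->R => URRUR VALID
Fold 4: move[3]->R => URRRR VALID
Fold 5: move[1]->D => UDRRR INVALID (collision), skipped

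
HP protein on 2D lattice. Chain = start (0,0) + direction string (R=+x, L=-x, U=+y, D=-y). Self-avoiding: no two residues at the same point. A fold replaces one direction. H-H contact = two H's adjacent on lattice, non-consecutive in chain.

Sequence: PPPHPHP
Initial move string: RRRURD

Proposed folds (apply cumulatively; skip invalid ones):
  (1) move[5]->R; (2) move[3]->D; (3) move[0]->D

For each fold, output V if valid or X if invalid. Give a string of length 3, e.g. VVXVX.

Answer: VVV

Derivation:
Initial: RRRURD -> [(0, 0), (1, 0), (2, 0), (3, 0), (3, 1), (4, 1), (4, 0)]
Fold 1: move[5]->R => RRRURR VALID
Fold 2: move[3]->D => RRRDRR VALID
Fold 3: move[0]->D => DRRDRR VALID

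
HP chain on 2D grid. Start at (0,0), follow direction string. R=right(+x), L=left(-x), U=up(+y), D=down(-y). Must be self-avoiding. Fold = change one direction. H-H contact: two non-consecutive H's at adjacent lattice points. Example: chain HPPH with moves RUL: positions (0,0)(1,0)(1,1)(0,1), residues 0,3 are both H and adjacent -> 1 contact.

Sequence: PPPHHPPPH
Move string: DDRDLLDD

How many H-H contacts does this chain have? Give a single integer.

Positions: [(0, 0), (0, -1), (0, -2), (1, -2), (1, -3), (0, -3), (-1, -3), (-1, -4), (-1, -5)]
No H-H contacts found.

Answer: 0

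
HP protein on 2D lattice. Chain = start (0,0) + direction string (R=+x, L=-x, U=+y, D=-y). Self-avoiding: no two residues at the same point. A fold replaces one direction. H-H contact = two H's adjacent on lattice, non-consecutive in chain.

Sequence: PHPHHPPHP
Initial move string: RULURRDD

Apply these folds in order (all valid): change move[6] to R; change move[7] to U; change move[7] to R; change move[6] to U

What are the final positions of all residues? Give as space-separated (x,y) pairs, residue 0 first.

Initial moves: RULURRDD
Fold: move[6]->R => RULURRRD (positions: [(0, 0), (1, 0), (1, 1), (0, 1), (0, 2), (1, 2), (2, 2), (3, 2), (3, 1)])
Fold: move[7]->U => RULURRRU (positions: [(0, 0), (1, 0), (1, 1), (0, 1), (0, 2), (1, 2), (2, 2), (3, 2), (3, 3)])
Fold: move[7]->R => RULURRRR (positions: [(0, 0), (1, 0), (1, 1), (0, 1), (0, 2), (1, 2), (2, 2), (3, 2), (4, 2)])
Fold: move[6]->U => RULURRUR (positions: [(0, 0), (1, 0), (1, 1), (0, 1), (0, 2), (1, 2), (2, 2), (2, 3), (3, 3)])

Answer: (0,0) (1,0) (1,1) (0,1) (0,2) (1,2) (2,2) (2,3) (3,3)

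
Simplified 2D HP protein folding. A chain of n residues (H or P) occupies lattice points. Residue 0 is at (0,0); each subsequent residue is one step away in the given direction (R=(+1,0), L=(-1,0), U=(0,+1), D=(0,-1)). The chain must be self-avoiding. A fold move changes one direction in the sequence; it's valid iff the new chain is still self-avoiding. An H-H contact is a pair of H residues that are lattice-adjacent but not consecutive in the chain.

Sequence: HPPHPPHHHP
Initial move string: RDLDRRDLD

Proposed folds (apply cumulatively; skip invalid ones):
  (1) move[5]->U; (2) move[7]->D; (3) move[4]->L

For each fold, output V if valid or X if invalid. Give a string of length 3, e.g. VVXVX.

Answer: XVX

Derivation:
Initial: RDLDRRDLD -> [(0, 0), (1, 0), (1, -1), (0, -1), (0, -2), (1, -2), (2, -2), (2, -3), (1, -3), (1, -4)]
Fold 1: move[5]->U => RDLDRUDLD INVALID (collision), skipped
Fold 2: move[7]->D => RDLDRRDDD VALID
Fold 3: move[4]->L => RDLDLRDDD INVALID (collision), skipped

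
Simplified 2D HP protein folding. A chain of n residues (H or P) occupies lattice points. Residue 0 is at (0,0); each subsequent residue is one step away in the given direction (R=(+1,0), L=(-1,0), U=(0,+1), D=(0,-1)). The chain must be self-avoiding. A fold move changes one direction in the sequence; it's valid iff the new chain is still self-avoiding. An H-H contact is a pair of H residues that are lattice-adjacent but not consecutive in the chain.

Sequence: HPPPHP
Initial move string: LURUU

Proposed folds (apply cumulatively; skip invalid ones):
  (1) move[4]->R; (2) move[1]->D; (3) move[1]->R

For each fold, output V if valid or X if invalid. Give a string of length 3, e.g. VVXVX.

Answer: VXX

Derivation:
Initial: LURUU -> [(0, 0), (-1, 0), (-1, 1), (0, 1), (0, 2), (0, 3)]
Fold 1: move[4]->R => LURUR VALID
Fold 2: move[1]->D => LDRUR INVALID (collision), skipped
Fold 3: move[1]->R => LRRUR INVALID (collision), skipped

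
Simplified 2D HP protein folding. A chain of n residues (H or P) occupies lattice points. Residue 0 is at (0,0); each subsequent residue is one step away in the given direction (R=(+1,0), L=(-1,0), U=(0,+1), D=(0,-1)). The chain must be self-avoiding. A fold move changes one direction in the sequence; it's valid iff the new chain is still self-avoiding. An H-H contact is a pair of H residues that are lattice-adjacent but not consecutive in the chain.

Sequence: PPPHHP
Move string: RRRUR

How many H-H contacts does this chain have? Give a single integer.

Positions: [(0, 0), (1, 0), (2, 0), (3, 0), (3, 1), (4, 1)]
No H-H contacts found.

Answer: 0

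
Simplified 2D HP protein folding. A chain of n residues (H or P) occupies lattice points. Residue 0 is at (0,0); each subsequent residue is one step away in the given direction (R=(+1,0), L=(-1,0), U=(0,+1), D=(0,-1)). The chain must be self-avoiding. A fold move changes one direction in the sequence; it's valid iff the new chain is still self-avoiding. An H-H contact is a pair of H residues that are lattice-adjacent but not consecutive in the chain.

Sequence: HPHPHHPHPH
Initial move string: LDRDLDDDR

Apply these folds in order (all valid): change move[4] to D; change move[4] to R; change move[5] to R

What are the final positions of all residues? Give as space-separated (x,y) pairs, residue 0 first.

Answer: (0,0) (-1,0) (-1,-1) (0,-1) (0,-2) (1,-2) (2,-2) (2,-3) (2,-4) (3,-4)

Derivation:
Initial moves: LDRDLDDDR
Fold: move[4]->D => LDRDDDDDR (positions: [(0, 0), (-1, 0), (-1, -1), (0, -1), (0, -2), (0, -3), (0, -4), (0, -5), (0, -6), (1, -6)])
Fold: move[4]->R => LDRDRDDDR (positions: [(0, 0), (-1, 0), (-1, -1), (0, -1), (0, -2), (1, -2), (1, -3), (1, -4), (1, -5), (2, -5)])
Fold: move[5]->R => LDRDRRDDR (positions: [(0, 0), (-1, 0), (-1, -1), (0, -1), (0, -2), (1, -2), (2, -2), (2, -3), (2, -4), (3, -4)])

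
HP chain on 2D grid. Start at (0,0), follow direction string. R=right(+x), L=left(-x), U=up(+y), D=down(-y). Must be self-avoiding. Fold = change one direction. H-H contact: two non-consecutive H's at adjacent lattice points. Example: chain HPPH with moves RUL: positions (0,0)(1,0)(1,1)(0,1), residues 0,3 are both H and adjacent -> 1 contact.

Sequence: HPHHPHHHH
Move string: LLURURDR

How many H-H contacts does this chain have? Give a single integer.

Answer: 1

Derivation:
Positions: [(0, 0), (-1, 0), (-2, 0), (-2, 1), (-1, 1), (-1, 2), (0, 2), (0, 1), (1, 1)]
H-H contact: residue 0 @(0,0) - residue 7 @(0, 1)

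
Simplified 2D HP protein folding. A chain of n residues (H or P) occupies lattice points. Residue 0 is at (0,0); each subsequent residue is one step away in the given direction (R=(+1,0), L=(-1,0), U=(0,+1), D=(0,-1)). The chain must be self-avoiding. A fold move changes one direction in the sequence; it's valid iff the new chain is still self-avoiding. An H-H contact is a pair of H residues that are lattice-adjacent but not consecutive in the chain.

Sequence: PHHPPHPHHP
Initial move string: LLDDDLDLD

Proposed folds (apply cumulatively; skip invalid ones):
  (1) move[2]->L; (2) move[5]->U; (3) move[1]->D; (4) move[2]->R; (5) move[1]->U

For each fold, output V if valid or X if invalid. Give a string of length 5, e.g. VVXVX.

Initial: LLDDDLDLD -> [(0, 0), (-1, 0), (-2, 0), (-2, -1), (-2, -2), (-2, -3), (-3, -3), (-3, -4), (-4, -4), (-4, -5)]
Fold 1: move[2]->L => LLLDDLDLD VALID
Fold 2: move[5]->U => LLLDDUDLD INVALID (collision), skipped
Fold 3: move[1]->D => LDLDDLDLD VALID
Fold 4: move[2]->R => LDRDDLDLD VALID
Fold 5: move[1]->U => LURDDLDLD INVALID (collision), skipped

Answer: VXVVX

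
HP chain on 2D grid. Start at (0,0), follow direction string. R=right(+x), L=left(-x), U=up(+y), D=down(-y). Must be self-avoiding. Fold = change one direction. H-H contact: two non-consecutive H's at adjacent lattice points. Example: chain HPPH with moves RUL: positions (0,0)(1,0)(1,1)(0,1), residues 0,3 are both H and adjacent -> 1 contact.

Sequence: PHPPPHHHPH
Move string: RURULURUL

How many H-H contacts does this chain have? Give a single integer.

Answer: 1

Derivation:
Positions: [(0, 0), (1, 0), (1, 1), (2, 1), (2, 2), (1, 2), (1, 3), (2, 3), (2, 4), (1, 4)]
H-H contact: residue 6 @(1,3) - residue 9 @(1, 4)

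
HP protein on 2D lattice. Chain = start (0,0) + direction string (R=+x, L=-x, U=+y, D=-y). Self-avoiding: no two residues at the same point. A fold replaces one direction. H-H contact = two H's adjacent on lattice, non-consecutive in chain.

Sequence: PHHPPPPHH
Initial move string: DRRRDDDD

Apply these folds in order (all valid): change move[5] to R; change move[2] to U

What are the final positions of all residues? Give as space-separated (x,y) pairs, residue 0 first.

Answer: (0,0) (0,-1) (1,-1) (1,0) (2,0) (2,-1) (3,-1) (3,-2) (3,-3)

Derivation:
Initial moves: DRRRDDDD
Fold: move[5]->R => DRRRDRDD (positions: [(0, 0), (0, -1), (1, -1), (2, -1), (3, -1), (3, -2), (4, -2), (4, -3), (4, -4)])
Fold: move[2]->U => DRURDRDD (positions: [(0, 0), (0, -1), (1, -1), (1, 0), (2, 0), (2, -1), (3, -1), (3, -2), (3, -3)])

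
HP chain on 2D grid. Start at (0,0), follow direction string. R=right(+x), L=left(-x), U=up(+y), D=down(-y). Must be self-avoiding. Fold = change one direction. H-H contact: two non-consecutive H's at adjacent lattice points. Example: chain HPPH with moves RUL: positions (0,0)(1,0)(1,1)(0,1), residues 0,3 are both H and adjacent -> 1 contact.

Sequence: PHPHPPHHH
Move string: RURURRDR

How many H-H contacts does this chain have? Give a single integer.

Answer: 0

Derivation:
Positions: [(0, 0), (1, 0), (1, 1), (2, 1), (2, 2), (3, 2), (4, 2), (4, 1), (5, 1)]
No H-H contacts found.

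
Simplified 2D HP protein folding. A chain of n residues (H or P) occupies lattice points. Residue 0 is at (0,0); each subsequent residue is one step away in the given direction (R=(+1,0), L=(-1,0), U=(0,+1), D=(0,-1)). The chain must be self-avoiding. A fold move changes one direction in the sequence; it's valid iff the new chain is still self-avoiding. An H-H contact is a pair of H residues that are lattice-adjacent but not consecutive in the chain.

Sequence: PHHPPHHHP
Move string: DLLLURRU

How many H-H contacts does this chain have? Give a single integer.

Positions: [(0, 0), (0, -1), (-1, -1), (-2, -1), (-3, -1), (-3, 0), (-2, 0), (-1, 0), (-1, 1)]
H-H contact: residue 2 @(-1,-1) - residue 7 @(-1, 0)

Answer: 1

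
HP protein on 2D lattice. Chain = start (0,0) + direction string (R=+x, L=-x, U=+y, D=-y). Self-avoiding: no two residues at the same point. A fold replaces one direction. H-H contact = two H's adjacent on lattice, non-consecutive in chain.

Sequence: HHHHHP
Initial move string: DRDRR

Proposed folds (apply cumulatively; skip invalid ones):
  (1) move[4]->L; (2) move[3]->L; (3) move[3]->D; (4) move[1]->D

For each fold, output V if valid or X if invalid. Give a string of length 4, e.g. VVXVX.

Initial: DRDRR -> [(0, 0), (0, -1), (1, -1), (1, -2), (2, -2), (3, -2)]
Fold 1: move[4]->L => DRDRL INVALID (collision), skipped
Fold 2: move[3]->L => DRDLR INVALID (collision), skipped
Fold 3: move[3]->D => DRDDR VALID
Fold 4: move[1]->D => DDDDR VALID

Answer: XXVV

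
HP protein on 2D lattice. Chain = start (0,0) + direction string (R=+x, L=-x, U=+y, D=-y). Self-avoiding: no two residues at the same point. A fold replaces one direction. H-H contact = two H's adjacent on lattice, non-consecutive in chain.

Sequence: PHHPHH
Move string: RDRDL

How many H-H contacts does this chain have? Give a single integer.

Answer: 1

Derivation:
Positions: [(0, 0), (1, 0), (1, -1), (2, -1), (2, -2), (1, -2)]
H-H contact: residue 2 @(1,-1) - residue 5 @(1, -2)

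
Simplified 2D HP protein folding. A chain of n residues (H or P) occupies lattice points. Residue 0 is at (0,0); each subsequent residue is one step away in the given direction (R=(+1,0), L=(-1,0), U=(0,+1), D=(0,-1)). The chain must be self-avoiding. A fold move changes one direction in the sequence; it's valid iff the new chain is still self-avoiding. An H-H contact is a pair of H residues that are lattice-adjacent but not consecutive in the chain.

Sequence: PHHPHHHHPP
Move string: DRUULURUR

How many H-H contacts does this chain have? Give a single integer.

Answer: 1

Derivation:
Positions: [(0, 0), (0, -1), (1, -1), (1, 0), (1, 1), (0, 1), (0, 2), (1, 2), (1, 3), (2, 3)]
H-H contact: residue 4 @(1,1) - residue 7 @(1, 2)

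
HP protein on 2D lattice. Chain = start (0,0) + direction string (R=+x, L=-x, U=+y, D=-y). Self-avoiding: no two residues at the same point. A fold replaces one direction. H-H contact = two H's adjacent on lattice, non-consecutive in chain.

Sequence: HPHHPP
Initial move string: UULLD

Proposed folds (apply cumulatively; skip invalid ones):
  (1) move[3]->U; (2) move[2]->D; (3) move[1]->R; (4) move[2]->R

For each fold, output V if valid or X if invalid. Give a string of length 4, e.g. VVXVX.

Initial: UULLD -> [(0, 0), (0, 1), (0, 2), (-1, 2), (-2, 2), (-2, 1)]
Fold 1: move[3]->U => UULUD INVALID (collision), skipped
Fold 2: move[2]->D => UUDLD INVALID (collision), skipped
Fold 3: move[1]->R => URLLD INVALID (collision), skipped
Fold 4: move[2]->R => UURLD INVALID (collision), skipped

Answer: XXXX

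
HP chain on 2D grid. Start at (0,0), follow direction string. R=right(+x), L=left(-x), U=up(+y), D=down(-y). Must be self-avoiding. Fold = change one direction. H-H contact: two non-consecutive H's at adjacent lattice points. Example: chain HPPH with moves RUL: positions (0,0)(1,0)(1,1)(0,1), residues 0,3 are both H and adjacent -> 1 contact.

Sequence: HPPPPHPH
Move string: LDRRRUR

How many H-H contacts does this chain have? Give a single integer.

Answer: 0

Derivation:
Positions: [(0, 0), (-1, 0), (-1, -1), (0, -1), (1, -1), (2, -1), (2, 0), (3, 0)]
No H-H contacts found.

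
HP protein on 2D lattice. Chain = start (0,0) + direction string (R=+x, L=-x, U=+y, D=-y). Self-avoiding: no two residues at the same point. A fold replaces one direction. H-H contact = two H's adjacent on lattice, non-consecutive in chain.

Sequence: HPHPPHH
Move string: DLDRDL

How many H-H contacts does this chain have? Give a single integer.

Positions: [(0, 0), (0, -1), (-1, -1), (-1, -2), (0, -2), (0, -3), (-1, -3)]
No H-H contacts found.

Answer: 0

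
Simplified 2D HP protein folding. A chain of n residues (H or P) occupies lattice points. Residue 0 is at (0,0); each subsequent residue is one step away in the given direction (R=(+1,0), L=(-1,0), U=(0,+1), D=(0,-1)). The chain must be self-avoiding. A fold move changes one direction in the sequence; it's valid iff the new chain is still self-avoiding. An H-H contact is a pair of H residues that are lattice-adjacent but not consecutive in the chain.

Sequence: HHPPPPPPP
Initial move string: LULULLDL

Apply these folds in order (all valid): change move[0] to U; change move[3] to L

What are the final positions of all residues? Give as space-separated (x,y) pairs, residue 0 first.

Answer: (0,0) (0,1) (0,2) (-1,2) (-2,2) (-3,2) (-4,2) (-4,1) (-5,1)

Derivation:
Initial moves: LULULLDL
Fold: move[0]->U => UULULLDL (positions: [(0, 0), (0, 1), (0, 2), (-1, 2), (-1, 3), (-2, 3), (-3, 3), (-3, 2), (-4, 2)])
Fold: move[3]->L => UULLLLDL (positions: [(0, 0), (0, 1), (0, 2), (-1, 2), (-2, 2), (-3, 2), (-4, 2), (-4, 1), (-5, 1)])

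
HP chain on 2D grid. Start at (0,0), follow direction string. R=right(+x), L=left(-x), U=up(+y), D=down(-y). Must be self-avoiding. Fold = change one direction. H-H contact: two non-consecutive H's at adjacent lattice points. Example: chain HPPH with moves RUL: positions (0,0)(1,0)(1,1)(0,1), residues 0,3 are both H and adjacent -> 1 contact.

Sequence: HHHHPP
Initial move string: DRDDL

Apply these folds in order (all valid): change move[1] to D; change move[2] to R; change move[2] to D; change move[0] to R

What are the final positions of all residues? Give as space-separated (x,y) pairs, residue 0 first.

Answer: (0,0) (1,0) (1,-1) (1,-2) (1,-3) (0,-3)

Derivation:
Initial moves: DRDDL
Fold: move[1]->D => DDDDL (positions: [(0, 0), (0, -1), (0, -2), (0, -3), (0, -4), (-1, -4)])
Fold: move[2]->R => DDRDL (positions: [(0, 0), (0, -1), (0, -2), (1, -2), (1, -3), (0, -3)])
Fold: move[2]->D => DDDDL (positions: [(0, 0), (0, -1), (0, -2), (0, -3), (0, -4), (-1, -4)])
Fold: move[0]->R => RDDDL (positions: [(0, 0), (1, 0), (1, -1), (1, -2), (1, -3), (0, -3)])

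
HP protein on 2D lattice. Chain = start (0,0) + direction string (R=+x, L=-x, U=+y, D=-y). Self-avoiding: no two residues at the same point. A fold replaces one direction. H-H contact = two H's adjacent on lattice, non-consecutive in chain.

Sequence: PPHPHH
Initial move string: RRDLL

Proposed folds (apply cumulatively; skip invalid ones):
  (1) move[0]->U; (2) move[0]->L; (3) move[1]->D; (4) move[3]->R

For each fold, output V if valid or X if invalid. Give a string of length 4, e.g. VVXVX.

Initial: RRDLL -> [(0, 0), (1, 0), (2, 0), (2, -1), (1, -1), (0, -1)]
Fold 1: move[0]->U => URDLL INVALID (collision), skipped
Fold 2: move[0]->L => LRDLL INVALID (collision), skipped
Fold 3: move[1]->D => RDDLL VALID
Fold 4: move[3]->R => RDDRL INVALID (collision), skipped

Answer: XXVX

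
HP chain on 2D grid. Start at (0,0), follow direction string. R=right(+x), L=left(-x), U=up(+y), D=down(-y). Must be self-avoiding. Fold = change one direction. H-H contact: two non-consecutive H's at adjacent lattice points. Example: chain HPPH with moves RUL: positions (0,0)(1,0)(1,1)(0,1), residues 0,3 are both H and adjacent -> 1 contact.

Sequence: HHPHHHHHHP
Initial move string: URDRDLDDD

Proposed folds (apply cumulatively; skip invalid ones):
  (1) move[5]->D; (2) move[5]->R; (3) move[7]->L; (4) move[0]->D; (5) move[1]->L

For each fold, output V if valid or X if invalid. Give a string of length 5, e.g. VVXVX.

Initial: URDRDLDDD -> [(0, 0), (0, 1), (1, 1), (1, 0), (2, 0), (2, -1), (1, -1), (1, -2), (1, -3), (1, -4)]
Fold 1: move[5]->D => URDRDDDDD VALID
Fold 2: move[5]->R => URDRDRDDD VALID
Fold 3: move[7]->L => URDRDRDLD VALID
Fold 4: move[0]->D => DRDRDRDLD VALID
Fold 5: move[1]->L => DLDRDRDLD VALID

Answer: VVVVV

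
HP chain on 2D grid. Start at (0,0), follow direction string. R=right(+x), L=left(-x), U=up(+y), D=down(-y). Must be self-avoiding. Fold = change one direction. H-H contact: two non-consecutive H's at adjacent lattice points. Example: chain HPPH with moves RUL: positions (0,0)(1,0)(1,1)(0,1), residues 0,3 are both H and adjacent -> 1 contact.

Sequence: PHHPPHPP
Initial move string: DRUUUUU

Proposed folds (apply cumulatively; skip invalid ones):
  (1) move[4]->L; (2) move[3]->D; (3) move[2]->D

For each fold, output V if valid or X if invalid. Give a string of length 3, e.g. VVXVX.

Answer: VXX

Derivation:
Initial: DRUUUUU -> [(0, 0), (0, -1), (1, -1), (1, 0), (1, 1), (1, 2), (1, 3), (1, 4)]
Fold 1: move[4]->L => DRUULUU VALID
Fold 2: move[3]->D => DRUDLUU INVALID (collision), skipped
Fold 3: move[2]->D => DRDULUU INVALID (collision), skipped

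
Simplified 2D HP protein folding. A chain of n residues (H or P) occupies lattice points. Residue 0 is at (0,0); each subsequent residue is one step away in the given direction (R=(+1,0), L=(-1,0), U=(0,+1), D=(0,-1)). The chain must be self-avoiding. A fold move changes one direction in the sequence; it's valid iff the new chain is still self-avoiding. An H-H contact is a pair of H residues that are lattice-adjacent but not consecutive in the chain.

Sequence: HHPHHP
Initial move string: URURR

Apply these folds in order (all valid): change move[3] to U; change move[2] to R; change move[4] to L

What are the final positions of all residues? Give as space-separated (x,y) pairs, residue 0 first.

Initial moves: URURR
Fold: move[3]->U => URUUR (positions: [(0, 0), (0, 1), (1, 1), (1, 2), (1, 3), (2, 3)])
Fold: move[2]->R => URRUR (positions: [(0, 0), (0, 1), (1, 1), (2, 1), (2, 2), (3, 2)])
Fold: move[4]->L => URRUL (positions: [(0, 0), (0, 1), (1, 1), (2, 1), (2, 2), (1, 2)])

Answer: (0,0) (0,1) (1,1) (2,1) (2,2) (1,2)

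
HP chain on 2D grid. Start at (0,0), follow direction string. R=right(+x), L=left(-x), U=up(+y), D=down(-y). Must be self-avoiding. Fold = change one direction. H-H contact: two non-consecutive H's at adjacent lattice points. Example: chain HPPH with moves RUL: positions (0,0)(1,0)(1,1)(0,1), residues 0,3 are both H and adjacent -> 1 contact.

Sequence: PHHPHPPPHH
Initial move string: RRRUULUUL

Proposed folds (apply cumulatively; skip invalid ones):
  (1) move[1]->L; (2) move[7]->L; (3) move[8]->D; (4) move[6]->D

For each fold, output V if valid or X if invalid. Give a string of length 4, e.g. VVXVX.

Initial: RRRUULUUL -> [(0, 0), (1, 0), (2, 0), (3, 0), (3, 1), (3, 2), (2, 2), (2, 3), (2, 4), (1, 4)]
Fold 1: move[1]->L => RLRUULUUL INVALID (collision), skipped
Fold 2: move[7]->L => RRRUULULL VALID
Fold 3: move[8]->D => RRRUULULD VALID
Fold 4: move[6]->D => RRRUULDLD INVALID (collision), skipped

Answer: XVVX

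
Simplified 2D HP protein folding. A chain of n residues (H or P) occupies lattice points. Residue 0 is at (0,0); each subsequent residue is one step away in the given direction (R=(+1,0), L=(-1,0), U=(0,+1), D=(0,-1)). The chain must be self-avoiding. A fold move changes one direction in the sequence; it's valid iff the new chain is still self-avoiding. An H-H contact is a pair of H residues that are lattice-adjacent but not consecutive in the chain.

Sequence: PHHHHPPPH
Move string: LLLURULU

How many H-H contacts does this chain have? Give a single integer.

Answer: 0

Derivation:
Positions: [(0, 0), (-1, 0), (-2, 0), (-3, 0), (-3, 1), (-2, 1), (-2, 2), (-3, 2), (-3, 3)]
No H-H contacts found.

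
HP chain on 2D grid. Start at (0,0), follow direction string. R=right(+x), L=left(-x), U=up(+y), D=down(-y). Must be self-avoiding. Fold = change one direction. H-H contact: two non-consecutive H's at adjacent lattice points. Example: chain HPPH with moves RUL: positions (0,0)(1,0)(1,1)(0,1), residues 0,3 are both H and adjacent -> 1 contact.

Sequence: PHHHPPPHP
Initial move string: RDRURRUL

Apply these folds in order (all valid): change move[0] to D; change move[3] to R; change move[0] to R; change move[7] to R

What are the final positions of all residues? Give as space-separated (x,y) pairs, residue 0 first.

Initial moves: RDRURRUL
Fold: move[0]->D => DDRURRUL (positions: [(0, 0), (0, -1), (0, -2), (1, -2), (1, -1), (2, -1), (3, -1), (3, 0), (2, 0)])
Fold: move[3]->R => DDRRRRUL (positions: [(0, 0), (0, -1), (0, -2), (1, -2), (2, -2), (3, -2), (4, -2), (4, -1), (3, -1)])
Fold: move[0]->R => RDRRRRUL (positions: [(0, 0), (1, 0), (1, -1), (2, -1), (3, -1), (4, -1), (5, -1), (5, 0), (4, 0)])
Fold: move[7]->R => RDRRRRUR (positions: [(0, 0), (1, 0), (1, -1), (2, -1), (3, -1), (4, -1), (5, -1), (5, 0), (6, 0)])

Answer: (0,0) (1,0) (1,-1) (2,-1) (3,-1) (4,-1) (5,-1) (5,0) (6,0)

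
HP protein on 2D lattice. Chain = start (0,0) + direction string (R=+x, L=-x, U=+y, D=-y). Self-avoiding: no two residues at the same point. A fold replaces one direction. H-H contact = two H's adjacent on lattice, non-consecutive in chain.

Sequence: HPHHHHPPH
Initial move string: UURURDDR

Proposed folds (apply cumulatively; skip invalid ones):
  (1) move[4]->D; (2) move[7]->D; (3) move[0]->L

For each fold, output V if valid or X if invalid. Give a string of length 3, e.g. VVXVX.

Initial: UURURDDR -> [(0, 0), (0, 1), (0, 2), (1, 2), (1, 3), (2, 3), (2, 2), (2, 1), (3, 1)]
Fold 1: move[4]->D => UURUDDDR INVALID (collision), skipped
Fold 2: move[7]->D => UURURDDD VALID
Fold 3: move[0]->L => LURURDDD VALID

Answer: XVV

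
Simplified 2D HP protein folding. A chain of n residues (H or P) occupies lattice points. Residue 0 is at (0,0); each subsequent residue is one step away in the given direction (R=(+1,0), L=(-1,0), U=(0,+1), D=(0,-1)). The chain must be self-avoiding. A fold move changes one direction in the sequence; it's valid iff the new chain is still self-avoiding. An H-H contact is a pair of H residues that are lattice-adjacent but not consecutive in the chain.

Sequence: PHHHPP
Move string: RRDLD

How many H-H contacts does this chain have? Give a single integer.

Answer: 0

Derivation:
Positions: [(0, 0), (1, 0), (2, 0), (2, -1), (1, -1), (1, -2)]
No H-H contacts found.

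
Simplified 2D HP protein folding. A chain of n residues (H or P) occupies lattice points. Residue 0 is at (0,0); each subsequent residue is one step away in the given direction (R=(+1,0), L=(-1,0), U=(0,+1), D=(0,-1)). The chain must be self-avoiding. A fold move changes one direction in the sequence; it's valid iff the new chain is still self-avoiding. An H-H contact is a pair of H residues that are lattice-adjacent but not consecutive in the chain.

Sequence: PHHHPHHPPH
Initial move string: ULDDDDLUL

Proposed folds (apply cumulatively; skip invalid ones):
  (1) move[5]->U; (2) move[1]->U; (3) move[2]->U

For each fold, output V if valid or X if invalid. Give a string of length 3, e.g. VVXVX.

Answer: XXX

Derivation:
Initial: ULDDDDLUL -> [(0, 0), (0, 1), (-1, 1), (-1, 0), (-1, -1), (-1, -2), (-1, -3), (-2, -3), (-2, -2), (-3, -2)]
Fold 1: move[5]->U => ULDDDULUL INVALID (collision), skipped
Fold 2: move[1]->U => UUDDDDLUL INVALID (collision), skipped
Fold 3: move[2]->U => ULUDDDLUL INVALID (collision), skipped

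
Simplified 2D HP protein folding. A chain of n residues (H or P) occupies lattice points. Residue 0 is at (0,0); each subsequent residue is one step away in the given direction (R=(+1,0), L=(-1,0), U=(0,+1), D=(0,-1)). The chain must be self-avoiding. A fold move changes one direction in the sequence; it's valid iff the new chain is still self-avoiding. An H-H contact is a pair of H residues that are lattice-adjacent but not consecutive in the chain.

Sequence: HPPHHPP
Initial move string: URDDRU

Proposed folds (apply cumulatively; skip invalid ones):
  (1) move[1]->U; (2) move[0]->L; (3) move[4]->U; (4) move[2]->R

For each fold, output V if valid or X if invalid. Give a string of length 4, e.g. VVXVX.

Initial: URDDRU -> [(0, 0), (0, 1), (1, 1), (1, 0), (1, -1), (2, -1), (2, 0)]
Fold 1: move[1]->U => UUDDRU INVALID (collision), skipped
Fold 2: move[0]->L => LRDDRU INVALID (collision), skipped
Fold 3: move[4]->U => URDDUU INVALID (collision), skipped
Fold 4: move[2]->R => URRDRU VALID

Answer: XXXV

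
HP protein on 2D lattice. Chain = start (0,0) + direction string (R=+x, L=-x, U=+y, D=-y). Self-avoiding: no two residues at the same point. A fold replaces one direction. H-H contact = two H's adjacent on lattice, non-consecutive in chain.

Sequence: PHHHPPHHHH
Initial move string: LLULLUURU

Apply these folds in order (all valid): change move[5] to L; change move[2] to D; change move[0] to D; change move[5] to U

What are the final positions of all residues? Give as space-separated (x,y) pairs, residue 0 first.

Initial moves: LLULLUURU
Fold: move[5]->L => LLULLLURU (positions: [(0, 0), (-1, 0), (-2, 0), (-2, 1), (-3, 1), (-4, 1), (-5, 1), (-5, 2), (-4, 2), (-4, 3)])
Fold: move[2]->D => LLDLLLURU (positions: [(0, 0), (-1, 0), (-2, 0), (-2, -1), (-3, -1), (-4, -1), (-5, -1), (-5, 0), (-4, 0), (-4, 1)])
Fold: move[0]->D => DLDLLLURU (positions: [(0, 0), (0, -1), (-1, -1), (-1, -2), (-2, -2), (-3, -2), (-4, -2), (-4, -1), (-3, -1), (-3, 0)])
Fold: move[5]->U => DLDLLUURU (positions: [(0, 0), (0, -1), (-1, -1), (-1, -2), (-2, -2), (-3, -2), (-3, -1), (-3, 0), (-2, 0), (-2, 1)])

Answer: (0,0) (0,-1) (-1,-1) (-1,-2) (-2,-2) (-3,-2) (-3,-1) (-3,0) (-2,0) (-2,1)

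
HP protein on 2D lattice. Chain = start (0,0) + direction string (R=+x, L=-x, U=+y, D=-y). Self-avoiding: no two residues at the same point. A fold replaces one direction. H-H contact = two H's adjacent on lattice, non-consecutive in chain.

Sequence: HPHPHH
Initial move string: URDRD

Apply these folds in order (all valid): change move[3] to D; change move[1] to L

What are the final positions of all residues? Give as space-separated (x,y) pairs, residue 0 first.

Answer: (0,0) (0,1) (-1,1) (-1,0) (-1,-1) (-1,-2)

Derivation:
Initial moves: URDRD
Fold: move[3]->D => URDDD (positions: [(0, 0), (0, 1), (1, 1), (1, 0), (1, -1), (1, -2)])
Fold: move[1]->L => ULDDD (positions: [(0, 0), (0, 1), (-1, 1), (-1, 0), (-1, -1), (-1, -2)])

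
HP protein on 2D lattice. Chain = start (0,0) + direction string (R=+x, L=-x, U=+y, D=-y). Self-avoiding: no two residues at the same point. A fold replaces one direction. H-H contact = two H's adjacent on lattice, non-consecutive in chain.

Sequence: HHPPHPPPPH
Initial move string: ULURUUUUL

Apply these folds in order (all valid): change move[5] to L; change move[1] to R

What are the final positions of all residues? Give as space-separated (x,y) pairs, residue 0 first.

Initial moves: ULURUUUUL
Fold: move[5]->L => ULURULUUL (positions: [(0, 0), (0, 1), (-1, 1), (-1, 2), (0, 2), (0, 3), (-1, 3), (-1, 4), (-1, 5), (-2, 5)])
Fold: move[1]->R => URURULUUL (positions: [(0, 0), (0, 1), (1, 1), (1, 2), (2, 2), (2, 3), (1, 3), (1, 4), (1, 5), (0, 5)])

Answer: (0,0) (0,1) (1,1) (1,2) (2,2) (2,3) (1,3) (1,4) (1,5) (0,5)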